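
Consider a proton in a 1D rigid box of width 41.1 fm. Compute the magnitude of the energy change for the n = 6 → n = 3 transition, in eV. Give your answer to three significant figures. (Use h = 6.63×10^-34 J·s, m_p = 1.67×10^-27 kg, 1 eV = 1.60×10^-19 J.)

|ΔE| = 3.29×10^6 eV

E_1 = h²/(8m_pL²) = 1.948×10^-14 J.
|ΔE| = |6² − 3²|·E_1 = 27·1.948×10^-14 J = 5.260×10^-13 J = 3.29×10^6 eV.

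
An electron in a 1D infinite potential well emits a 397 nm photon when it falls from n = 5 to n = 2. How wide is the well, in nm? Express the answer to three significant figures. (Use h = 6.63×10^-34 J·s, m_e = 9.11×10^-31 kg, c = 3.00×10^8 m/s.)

L = 1.59 nm

The photon carries ΔE = hc/λ = 6.63×10^-34·3.00×10^8/3.97×10^-7 m = 5.010×10^-19 J.
Since ΔE = (5² − 2²)E_1, E_1 = 2.386×10^-20 J, and L = h/√(8m_eE_1) = 1.59×10^-9 m = 1.59 nm.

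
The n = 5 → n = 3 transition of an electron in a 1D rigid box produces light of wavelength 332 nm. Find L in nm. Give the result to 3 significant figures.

The photon carries ΔE = hc/λ = 6.626×10^-34·2.998×10^8/3.32×10^-7 m = 5.983×10^-19 J.
Since ΔE = (5² − 3²)E_1, E_1 = 3.739×10^-20 J, and L = h/√(8m_eE_1) = 1.27×10^-9 m = 1.27 nm.

L = 1.27 nm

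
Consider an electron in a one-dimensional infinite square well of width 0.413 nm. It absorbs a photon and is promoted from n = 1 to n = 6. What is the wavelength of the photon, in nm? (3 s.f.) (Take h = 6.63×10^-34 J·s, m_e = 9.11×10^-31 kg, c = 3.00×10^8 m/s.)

λ = 16.1 nm

E_1 = h²/(8m_eL²) = 3.536×10^-19 J, so ΔE = (6² − 1²)E_1 = 1.238×10^-17 J.
λ = hc/ΔE = (6.63×10^-34·3.00×10^8)/1.238×10^-17 = 1.61×10^-8 m = 16.1 nm.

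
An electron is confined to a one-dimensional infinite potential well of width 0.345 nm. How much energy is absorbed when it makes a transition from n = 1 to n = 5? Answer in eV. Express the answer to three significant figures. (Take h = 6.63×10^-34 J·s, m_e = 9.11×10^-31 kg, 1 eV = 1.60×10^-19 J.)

|ΔE| = 76.0 eV

E_1 = h²/(8m_eL²) = 5.067×10^-19 J.
|ΔE| = |1² − 5²|·E_1 = 24·5.067×10^-19 J = 1.216×10^-17 J = 76.0 eV.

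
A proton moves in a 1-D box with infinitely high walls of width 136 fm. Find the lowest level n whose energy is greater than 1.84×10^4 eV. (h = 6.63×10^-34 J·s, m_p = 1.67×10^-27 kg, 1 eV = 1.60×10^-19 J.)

E_1 = h²/(8m_pL²) = 1.779×10^-15 J = 1.112×10^4 eV.
Need n² > 1.84×10^4/1.112×10^4 = 1.655, i.e. n > 1.286.
The smallest integer satisfying this is n = 2.

n = 2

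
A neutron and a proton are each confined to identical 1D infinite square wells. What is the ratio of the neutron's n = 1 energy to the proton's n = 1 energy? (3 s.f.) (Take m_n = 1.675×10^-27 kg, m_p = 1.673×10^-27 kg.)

E_n ∝ 1/m at fixed n and L, so the ratio is m_p/m_n = 1.673×10^-27/1.675×10^-27 = 0.999.

0.999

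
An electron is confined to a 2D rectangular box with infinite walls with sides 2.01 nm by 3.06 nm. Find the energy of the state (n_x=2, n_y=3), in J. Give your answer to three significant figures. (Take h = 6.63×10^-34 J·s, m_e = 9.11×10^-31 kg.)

For a 2D rectangular well E = (h²/8m_e)·Σ n_i²/L_i² = (6.63×10^-34)²/(8·9.11×10^-31) · [2²/(2.01 nm)² + 3²/(3.06 nm)²].
Evaluating gives E = 1.18×10^-19 J.

E = 1.18×10^-19 J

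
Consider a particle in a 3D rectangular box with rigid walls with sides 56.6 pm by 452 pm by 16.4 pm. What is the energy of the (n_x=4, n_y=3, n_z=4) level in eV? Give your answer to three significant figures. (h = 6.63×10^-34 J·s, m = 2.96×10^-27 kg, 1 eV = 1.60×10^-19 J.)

E = 7.49 eV

For a 3D rectangular well E = (h²/8m)·Σ n_i²/L_i² = (6.63×10^-34)²/(8·2.96×10^-27) · [4²/(56.6 pm)² + 3²/(452 pm)² + 4²/(16.4 pm)²].
Evaluating gives E = 1.198×10^-18 J = 7.49 eV.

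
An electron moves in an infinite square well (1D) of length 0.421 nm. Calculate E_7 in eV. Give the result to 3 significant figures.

E_7 = 104 eV

For an infinite well E_n = n²h²/(8m_eL²), so E_1 = h²/(8m_eL²) = (6.626×10^-34)²/(8·9.109×10^-31·(4.21×10^-10 m)²) = 3.399×10^-19 J.
Then E_7 = 7²·E_1 = 49·3.399×10^-19 J = 1.666×10^-17 J.
Converting, E_7 = 1.666×10^-17 J / (1.602×10^-19 J/eV) = 104 eV.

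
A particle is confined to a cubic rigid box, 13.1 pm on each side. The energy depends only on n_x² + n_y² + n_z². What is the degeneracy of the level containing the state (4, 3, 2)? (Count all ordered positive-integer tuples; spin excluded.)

The level has n_x² + n_y² + n_z² = 29. The ordered positive-integer solutions are (2, 3, 4), (2, 4, 3), (3, 2, 4), (3, 4, 2), (4, 2, 3), (4, 3, 2).
That gives 6 states.

degeneracy = 6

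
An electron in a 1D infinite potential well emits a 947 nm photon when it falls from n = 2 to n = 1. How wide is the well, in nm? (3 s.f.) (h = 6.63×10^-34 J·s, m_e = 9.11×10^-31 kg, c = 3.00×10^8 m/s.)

L = 0.928 nm

The photon carries ΔE = hc/λ = 6.63×10^-34·3.00×10^8/9.47×10^-7 m = 2.100×10^-19 J.
Since ΔE = (2² − 1²)E_1, E_1 = 7.000×10^-20 J, and L = h/√(8m_eE_1) = 9.28×10^-10 m = 0.928 nm.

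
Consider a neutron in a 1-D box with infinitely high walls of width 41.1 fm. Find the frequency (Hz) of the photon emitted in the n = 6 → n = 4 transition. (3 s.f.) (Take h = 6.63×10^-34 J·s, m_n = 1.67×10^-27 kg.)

f = 5.88×10^20 Hz

E_1 = h²/(8m_nL²) = 1.948×10^-14 J and ΔE = (6² − 4²)E_1 = 3.896×10^-13 J.
f = ΔE/h = 3.896×10^-13/6.63×10^-34 = 5.88×10^20 Hz.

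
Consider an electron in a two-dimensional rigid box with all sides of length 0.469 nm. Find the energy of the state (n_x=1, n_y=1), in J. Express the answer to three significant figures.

For a 2D rectangular well E = (h²/8m_e)·Σ n_i²/L_i² = (6.626×10^-34)²/(8·9.109×10^-31) · [1²/(0.469 nm)² + 1²/(0.469 nm)²].
Evaluating gives E = 5.48×10^-19 J.

E = 5.48×10^-19 J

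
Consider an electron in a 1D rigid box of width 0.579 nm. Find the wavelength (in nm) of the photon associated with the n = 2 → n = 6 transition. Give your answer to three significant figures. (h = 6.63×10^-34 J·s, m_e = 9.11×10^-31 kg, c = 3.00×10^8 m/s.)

λ = 34.5 nm

E_1 = h²/(8m_eL²) = 1.799×10^-19 J, so ΔE = (6² − 2²)E_1 = 5.757×10^-18 J.
λ = hc/ΔE = (6.63×10^-34·3.00×10^8)/5.757×10^-18 = 3.45×10^-8 m = 34.5 nm.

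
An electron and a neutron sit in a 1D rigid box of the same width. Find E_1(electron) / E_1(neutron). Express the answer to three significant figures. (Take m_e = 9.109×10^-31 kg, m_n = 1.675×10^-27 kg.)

E_n ∝ 1/m at fixed n and L, so the ratio is m_n/m_e = 1.675×10^-27/9.109×10^-31 = 1.84×10^3.

1.84×10^3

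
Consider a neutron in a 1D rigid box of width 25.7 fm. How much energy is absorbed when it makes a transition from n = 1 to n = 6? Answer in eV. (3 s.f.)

|ΔE| = 1.08×10^7 eV

E_1 = h²/(8m_nL²) = 4.961×10^-14 J.
|ΔE| = |1² − 6²|·E_1 = 35·4.961×10^-14 J = 1.736×10^-12 J = 1.08×10^7 eV.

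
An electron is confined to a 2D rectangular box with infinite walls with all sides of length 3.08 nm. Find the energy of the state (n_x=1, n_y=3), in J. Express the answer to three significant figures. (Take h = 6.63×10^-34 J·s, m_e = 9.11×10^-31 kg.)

E = 6.36×10^-20 J

For a 2D rectangular well E = (h²/8m_e)·Σ n_i²/L_i² = (6.63×10^-34)²/(8·9.11×10^-31) · [1²/(3.08 nm)² + 3²/(3.08 nm)²].
Evaluating gives E = 6.36×10^-20 J.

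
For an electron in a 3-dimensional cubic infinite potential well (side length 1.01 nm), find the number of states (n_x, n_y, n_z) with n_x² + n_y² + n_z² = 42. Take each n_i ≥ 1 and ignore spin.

The level has n_x² + n_y² + n_z² = 42. The ordered positive-integer solutions are (1, 4, 5), (1, 5, 4), (4, 1, 5), (4, 5, 1), (5, 1, 4), (5, 4, 1).
That gives 6 states.

degeneracy = 6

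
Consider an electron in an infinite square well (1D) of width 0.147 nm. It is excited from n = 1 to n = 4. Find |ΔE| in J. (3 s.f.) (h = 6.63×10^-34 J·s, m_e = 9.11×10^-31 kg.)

|ΔE| = 4.19×10^-17 J

E_1 = h²/(8m_eL²) = 2.791×10^-18 J.
|ΔE| = |1² − 4²|·E_1 = 15·2.791×10^-18 J = 4.19×10^-17 J.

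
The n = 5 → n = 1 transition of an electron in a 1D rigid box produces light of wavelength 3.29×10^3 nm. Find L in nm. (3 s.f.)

The photon carries ΔE = hc/λ = 6.626×10^-34·2.998×10^8/3.29×10^-6 m = 6.038×10^-20 J.
Since ΔE = (5² − 1²)E_1, E_1 = 2.516×10^-21 J, and L = h/√(8m_eE_1) = 4.89×10^-9 m = 4.89 nm.

L = 4.89 nm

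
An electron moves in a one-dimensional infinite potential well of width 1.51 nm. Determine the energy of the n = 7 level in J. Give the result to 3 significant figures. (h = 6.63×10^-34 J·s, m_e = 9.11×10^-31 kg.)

E_7 = 1.30×10^-18 J

For an infinite well E_n = n²h²/(8m_eL²), so E_1 = h²/(8m_eL²) = (6.63×10^-34)²/(8·9.11×10^-31·(1.51×10^-9 m)²) = 2.645×10^-20 J.
Then E_7 = 7²·E_1 = 49·2.645×10^-20 J = 1.30×10^-18 J.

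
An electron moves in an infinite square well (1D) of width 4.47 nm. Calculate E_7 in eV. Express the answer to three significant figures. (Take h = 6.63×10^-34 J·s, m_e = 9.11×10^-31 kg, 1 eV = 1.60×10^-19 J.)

For an infinite well E_n = n²h²/(8m_eL²), so E_1 = h²/(8m_eL²) = (6.63×10^-34)²/(8·9.11×10^-31·(4.47×10^-9 m)²) = 3.019×10^-21 J.
Then E_7 = 7²·E_1 = 49·3.019×10^-21 J = 1.479×10^-19 J.
Converting, E_7 = 1.479×10^-19 J / (1.60×10^-19 J/eV) = 0.924 eV.

E_7 = 0.924 eV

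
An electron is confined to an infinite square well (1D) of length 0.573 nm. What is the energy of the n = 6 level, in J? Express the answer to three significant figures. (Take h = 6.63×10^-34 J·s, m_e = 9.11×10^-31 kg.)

For an infinite well E_n = n²h²/(8m_eL²), so E_1 = h²/(8m_eL²) = (6.63×10^-34)²/(8·9.11×10^-31·(5.73×10^-10 m)²) = 1.837×10^-19 J.
Then E_6 = 6²·E_1 = 36·1.837×10^-19 J = 6.61×10^-18 J.

E_6 = 6.61×10^-18 J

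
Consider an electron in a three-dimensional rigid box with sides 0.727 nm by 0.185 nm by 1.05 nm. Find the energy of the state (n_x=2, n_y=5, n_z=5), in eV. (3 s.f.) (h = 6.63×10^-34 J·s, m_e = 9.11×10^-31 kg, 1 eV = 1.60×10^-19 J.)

For a 3D rectangular well E = (h²/8m_e)·Σ n_i²/L_i² = (6.63×10^-34)²/(8·9.11×10^-31) · [2²/(0.727 nm)² + 5²/(0.185 nm)² + 5²/(1.05 nm)²].
Evaluating gives E = 4.588×10^-17 J = 287 eV.

E = 287 eV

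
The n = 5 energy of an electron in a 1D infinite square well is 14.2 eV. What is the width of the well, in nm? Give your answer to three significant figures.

From E_n = n²h²/(8m_eL²), L = n·h/√(8m_eE_n).
E_5 = 14.2 eV = 2.275×10^-18 J, so L = 5·6.626×10^-34/√(8·9.109×10^-31·2.275×10^-18) = 8.14×10^-10 m = 0.814 nm.

L = 0.814 nm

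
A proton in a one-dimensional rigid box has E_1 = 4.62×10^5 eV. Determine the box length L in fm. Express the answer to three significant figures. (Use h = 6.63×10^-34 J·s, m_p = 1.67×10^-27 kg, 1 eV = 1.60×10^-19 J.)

From E_n = n²h²/(8m_pL²), L = n·h/√(8m_pE_n).
E_1 = 4.62×10^5 eV = 7.392×10^-14 J, so L = 1·6.63×10^-34/√(8·1.67×10^-27·7.392×10^-14) = 2.11×10^-14 m = 21.1 fm.

L = 21.1 fm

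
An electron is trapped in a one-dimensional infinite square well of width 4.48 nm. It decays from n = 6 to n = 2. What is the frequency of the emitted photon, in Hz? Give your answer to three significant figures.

E_1 = h²/(8m_eL²) = 3.002×10^-21 J and ΔE = (6² − 2²)E_1 = 9.606×10^-20 J.
f = ΔE/h = 9.606×10^-20/6.626×10^-34 = 1.45×10^14 Hz.

f = 1.45×10^14 Hz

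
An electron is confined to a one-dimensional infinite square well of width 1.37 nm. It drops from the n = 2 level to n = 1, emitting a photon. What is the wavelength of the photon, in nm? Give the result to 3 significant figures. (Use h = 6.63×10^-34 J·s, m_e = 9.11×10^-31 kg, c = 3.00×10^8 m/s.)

E_1 = h²/(8m_eL²) = 3.213×10^-20 J, so ΔE = (2² − 1²)E_1 = 9.639×10^-20 J.
λ = hc/ΔE = (6.63×10^-34·3.00×10^8)/9.639×10^-20 = 2.06×10^-6 m = 2.06×10^3 nm.

λ = 2.06×10^3 nm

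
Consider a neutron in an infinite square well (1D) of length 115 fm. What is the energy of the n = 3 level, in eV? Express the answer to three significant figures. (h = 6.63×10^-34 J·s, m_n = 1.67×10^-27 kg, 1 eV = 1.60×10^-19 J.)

E_3 = 1.40×10^5 eV

For an infinite well E_n = n²h²/(8m_nL²), so E_1 = h²/(8m_nL²) = (6.63×10^-34)²/(8·1.67×10^-27·(1.15×10^-13 m)²) = 2.488×10^-15 J.
Then E_3 = 3²·E_1 = 9·2.488×10^-15 J = 2.239×10^-14 J.
Converting, E_3 = 2.239×10^-14 J / (1.60×10^-19 J/eV) = 1.40×10^5 eV.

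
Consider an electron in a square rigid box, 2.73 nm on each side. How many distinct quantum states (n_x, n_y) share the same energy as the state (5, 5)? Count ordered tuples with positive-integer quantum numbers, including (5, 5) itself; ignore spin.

degeneracy = 3

The level has n_x² + n_y² = 50. The ordered positive-integer solutions are (1, 7), (5, 5), (7, 1).
That gives 3 states.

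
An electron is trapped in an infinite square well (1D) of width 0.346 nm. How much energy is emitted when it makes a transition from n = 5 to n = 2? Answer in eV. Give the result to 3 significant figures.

|ΔE| = 66.0 eV

E_1 = h²/(8m_eL²) = 5.033×10^-19 J.
|ΔE| = |5² − 2²|·E_1 = 21·5.033×10^-19 J = 1.057×10^-17 J = 66.0 eV.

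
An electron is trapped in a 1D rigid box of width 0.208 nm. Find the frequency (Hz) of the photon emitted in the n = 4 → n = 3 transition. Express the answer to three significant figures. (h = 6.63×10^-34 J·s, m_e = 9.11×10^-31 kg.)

E_1 = h²/(8m_eL²) = 1.394×10^-18 J and ΔE = (4² − 3²)E_1 = 9.758×10^-18 J.
f = ΔE/h = 9.758×10^-18/6.63×10^-34 = 1.47×10^16 Hz.

f = 1.47×10^16 Hz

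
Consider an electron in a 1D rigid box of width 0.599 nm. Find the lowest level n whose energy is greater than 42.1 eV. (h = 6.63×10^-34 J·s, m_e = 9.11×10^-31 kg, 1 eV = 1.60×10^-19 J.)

E_1 = h²/(8m_eL²) = 1.681×10^-19 J = 1.051 eV.
Need n² > 42.1/1.051 = 40.06, i.e. n > 6.329.
The smallest integer satisfying this is n = 7.

n = 7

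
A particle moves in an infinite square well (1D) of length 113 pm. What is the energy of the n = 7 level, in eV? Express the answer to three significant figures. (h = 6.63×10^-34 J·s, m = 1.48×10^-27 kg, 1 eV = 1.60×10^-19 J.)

E_7 = 0.890 eV

For an infinite well E_n = n²h²/(8mL²), so E_1 = h²/(8mL²) = (6.63×10^-34)²/(8·1.48×10^-27·(1.13×10^-10 m)²) = 2.907×10^-21 J.
Then E_7 = 7²·E_1 = 49·2.907×10^-21 J = 1.424×10^-19 J.
Converting, E_7 = 1.424×10^-19 J / (1.60×10^-19 J/eV) = 0.890 eV.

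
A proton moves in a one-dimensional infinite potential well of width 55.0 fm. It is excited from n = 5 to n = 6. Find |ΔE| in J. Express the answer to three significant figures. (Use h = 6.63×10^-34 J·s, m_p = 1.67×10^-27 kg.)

|ΔE| = 1.20×10^-13 J

E_1 = h²/(8m_pL²) = 1.088×10^-14 J.
|ΔE| = |5² − 6²|·E_1 = 11·1.088×10^-14 J = 1.20×10^-13 J.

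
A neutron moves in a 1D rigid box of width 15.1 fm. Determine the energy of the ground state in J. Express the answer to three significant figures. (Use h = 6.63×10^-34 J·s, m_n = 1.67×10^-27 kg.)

E_1 = 1.44×10^-13 J

For an infinite well E_n = n²h²/(8m_nL²), so E_1 = h²/(8m_nL²) = (6.63×10^-34)²/(8·1.67×10^-27·(1.51×10^-14 m)²) = 1.443×10^-13 J.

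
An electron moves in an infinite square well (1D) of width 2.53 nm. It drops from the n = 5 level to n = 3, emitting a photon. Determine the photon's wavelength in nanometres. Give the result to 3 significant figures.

λ = 1.32×10^3 nm

E_1 = h²/(8m_eL²) = 9.412×10^-21 J, so ΔE = (5² − 3²)E_1 = 1.506×10^-19 J.
λ = hc/ΔE = (6.626×10^-34·2.998×10^8)/1.506×10^-19 = 1.32×10^-6 m = 1.32×10^3 nm.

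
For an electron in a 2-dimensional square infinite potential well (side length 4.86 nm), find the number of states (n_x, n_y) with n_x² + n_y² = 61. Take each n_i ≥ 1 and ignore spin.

degeneracy = 2

The level has n_x² + n_y² = 61. The ordered positive-integer solutions are (5, 6), (6, 5).
That gives 2 states.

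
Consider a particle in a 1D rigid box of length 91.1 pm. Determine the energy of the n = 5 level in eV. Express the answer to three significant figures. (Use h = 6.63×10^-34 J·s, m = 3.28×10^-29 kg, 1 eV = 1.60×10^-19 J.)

For an infinite well E_n = n²h²/(8mL²), so E_1 = h²/(8mL²) = (6.63×10^-34)²/(8·3.28×10^-29·(9.11×10^-11 m)²) = 2.018×10^-19 J.
Then E_5 = 5²·E_1 = 25·2.018×10^-19 J = 5.045×10^-18 J.
Converting, E_5 = 5.045×10^-18 J / (1.60×10^-19 J/eV) = 31.5 eV.

E_5 = 31.5 eV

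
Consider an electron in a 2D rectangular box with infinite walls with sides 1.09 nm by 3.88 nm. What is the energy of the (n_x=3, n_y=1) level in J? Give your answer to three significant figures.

E = 4.60×10^-19 J

For a 2D rectangular well E = (h²/8m_e)·Σ n_i²/L_i² = (6.626×10^-34)²/(8·9.109×10^-31) · [3²/(1.09 nm)² + 1²/(3.88 nm)²].
Evaluating gives E = 4.60×10^-19 J.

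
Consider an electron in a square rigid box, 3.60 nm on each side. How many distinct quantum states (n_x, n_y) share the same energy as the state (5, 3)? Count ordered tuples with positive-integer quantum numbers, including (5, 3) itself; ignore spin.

degeneracy = 2

The level has n_x² + n_y² = 34. The ordered positive-integer solutions are (3, 5), (5, 3).
That gives 2 states.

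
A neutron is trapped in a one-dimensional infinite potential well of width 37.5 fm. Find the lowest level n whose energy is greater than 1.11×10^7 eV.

E_1 = h²/(8m_nL²) = 2.330×10^-14 J = 1.454×10^5 eV.
Need n² > 1.11×10^7/1.454×10^5 = 76.34, i.e. n > 8.737.
The smallest integer satisfying this is n = 9.

n = 9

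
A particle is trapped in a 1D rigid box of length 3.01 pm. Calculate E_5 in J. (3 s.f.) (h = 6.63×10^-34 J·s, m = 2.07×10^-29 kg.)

For an infinite well E_n = n²h²/(8mL²), so E_1 = h²/(8mL²) = (6.63×10^-34)²/(8·2.07×10^-29·(3.01×10^-12 m)²) = 2.930×10^-16 J.
Then E_5 = 5²·E_1 = 25·2.930×10^-16 J = 7.32×10^-15 J.

E_5 = 7.32×10^-15 J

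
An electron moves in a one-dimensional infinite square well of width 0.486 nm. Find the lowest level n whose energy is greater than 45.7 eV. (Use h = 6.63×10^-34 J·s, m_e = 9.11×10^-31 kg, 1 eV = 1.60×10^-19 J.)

E_1 = h²/(8m_eL²) = 2.554×10^-19 J = 1.596 eV.
Need n² > 45.7/1.596 = 28.63, i.e. n > 5.351.
The smallest integer satisfying this is n = 6.

n = 6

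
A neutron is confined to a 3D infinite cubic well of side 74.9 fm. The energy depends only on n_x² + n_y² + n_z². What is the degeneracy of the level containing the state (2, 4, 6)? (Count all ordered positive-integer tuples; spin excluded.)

The level has n_x² + n_y² + n_z² = 56. The ordered positive-integer solutions are (2, 4, 6), (2, 6, 4), (4, 2, 6), (4, 6, 2), (6, 2, 4), (6, 4, 2).
That gives 6 states.

degeneracy = 6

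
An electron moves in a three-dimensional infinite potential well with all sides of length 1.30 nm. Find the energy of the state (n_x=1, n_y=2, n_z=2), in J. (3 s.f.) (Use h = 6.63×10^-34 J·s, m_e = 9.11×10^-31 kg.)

For a 3D rectangular well E = (h²/8m_e)·Σ n_i²/L_i² = (6.63×10^-34)²/(8·9.11×10^-31) · [1²/(1.30 nm)² + 2²/(1.30 nm)² + 2²/(1.30 nm)²].
Evaluating gives E = 3.21×10^-19 J.

E = 3.21×10^-19 J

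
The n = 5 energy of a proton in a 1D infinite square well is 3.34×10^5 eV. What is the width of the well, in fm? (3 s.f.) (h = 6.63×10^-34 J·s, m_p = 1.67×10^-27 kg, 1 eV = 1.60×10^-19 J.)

L = 124 fm

From E_n = n²h²/(8m_pL²), L = n·h/√(8m_pE_n).
E_5 = 3.34×10^5 eV = 5.344×10^-14 J, so L = 5·6.63×10^-34/√(8·1.67×10^-27·5.344×10^-14) = 1.24×10^-13 m = 124 fm.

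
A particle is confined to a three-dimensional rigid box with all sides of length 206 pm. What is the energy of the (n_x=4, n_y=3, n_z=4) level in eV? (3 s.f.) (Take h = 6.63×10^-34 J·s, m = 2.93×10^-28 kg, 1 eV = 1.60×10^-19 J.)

For a 3D rectangular well E = (h²/8m)·Σ n_i²/L_i² = (6.63×10^-34)²/(8·2.93×10^-28) · [4²/(206 pm)² + 3²/(206 pm)² + 4²/(206 pm)²].
Evaluating gives E = 1.812×10^-19 J = 1.13 eV.

E = 1.13 eV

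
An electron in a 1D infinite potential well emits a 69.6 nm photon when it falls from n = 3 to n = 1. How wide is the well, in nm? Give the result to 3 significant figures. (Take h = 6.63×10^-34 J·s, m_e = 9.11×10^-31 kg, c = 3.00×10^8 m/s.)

L = 0.411 nm

The photon carries ΔE = hc/λ = 6.63×10^-34·3.00×10^8/6.96×10^-8 m = 2.858×10^-18 J.
Since ΔE = (3² − 1²)E_1, E_1 = 3.573×10^-19 J, and L = h/√(8m_eE_1) = 4.11×10^-10 m = 0.411 nm.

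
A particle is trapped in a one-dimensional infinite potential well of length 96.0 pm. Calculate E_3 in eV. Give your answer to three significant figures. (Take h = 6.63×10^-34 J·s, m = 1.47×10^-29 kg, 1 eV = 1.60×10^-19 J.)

E_3 = 22.8 eV

For an infinite well E_n = n²h²/(8mL²), so E_1 = h²/(8mL²) = (6.63×10^-34)²/(8·1.47×10^-29·(9.60×10^-11 m)²) = 4.056×10^-19 J.
Then E_3 = 3²·E_1 = 9·4.056×10^-19 J = 3.650×10^-18 J.
Converting, E_3 = 3.650×10^-18 J / (1.60×10^-19 J/eV) = 22.8 eV.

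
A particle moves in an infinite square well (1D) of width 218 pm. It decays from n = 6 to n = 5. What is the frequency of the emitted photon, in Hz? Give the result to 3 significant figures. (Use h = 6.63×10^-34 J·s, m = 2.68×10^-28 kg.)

E_1 = h²/(8mL²) = 4.314×10^-21 J and ΔE = (6² − 5²)E_1 = 4.745×10^-20 J.
f = ΔE/h = 4.745×10^-20/6.63×10^-34 = 7.16×10^13 Hz.

f = 7.16×10^13 Hz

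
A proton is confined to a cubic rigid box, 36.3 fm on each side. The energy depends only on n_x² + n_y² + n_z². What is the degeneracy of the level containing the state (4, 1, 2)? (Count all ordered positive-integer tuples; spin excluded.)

degeneracy = 6

The level has n_x² + n_y² + n_z² = 21. The ordered positive-integer solutions are (1, 2, 4), (1, 4, 2), (2, 1, 4), (2, 4, 1), (4, 1, 2), (4, 2, 1).
That gives 6 states.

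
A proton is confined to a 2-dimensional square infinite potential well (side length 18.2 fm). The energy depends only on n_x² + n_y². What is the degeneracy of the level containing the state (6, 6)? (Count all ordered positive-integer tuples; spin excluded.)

The level has n_x² + n_y² = 72. The ordered positive-integer solutions are (6, 6).
That gives 1 state.

degeneracy = 1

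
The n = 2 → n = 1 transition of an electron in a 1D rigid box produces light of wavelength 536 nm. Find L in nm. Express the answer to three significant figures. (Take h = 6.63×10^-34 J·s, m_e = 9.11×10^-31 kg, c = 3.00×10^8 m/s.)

L = 0.698 nm

The photon carries ΔE = hc/λ = 6.63×10^-34·3.00×10^8/5.36×10^-7 m = 3.711×10^-19 J.
Since ΔE = (2² − 1²)E_1, E_1 = 1.237×10^-19 J, and L = h/√(8m_eE_1) = 6.98×10^-10 m = 0.698 nm.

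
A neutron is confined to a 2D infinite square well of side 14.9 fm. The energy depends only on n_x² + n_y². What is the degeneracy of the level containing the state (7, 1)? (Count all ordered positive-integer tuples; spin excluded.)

The level has n_x² + n_y² = 50. The ordered positive-integer solutions are (1, 7), (5, 5), (7, 1).
That gives 3 states.

degeneracy = 3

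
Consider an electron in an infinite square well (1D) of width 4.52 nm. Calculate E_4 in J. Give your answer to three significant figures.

For an infinite well E_n = n²h²/(8m_eL²), so E_1 = h²/(8m_eL²) = (6.626×10^-34)²/(8·9.109×10^-31·(4.52×10^-9 m)²) = 2.949×10^-21 J.
Then E_4 = 4²·E_1 = 16·2.949×10^-21 J = 4.72×10^-20 J.

E_4 = 4.72×10^-20 J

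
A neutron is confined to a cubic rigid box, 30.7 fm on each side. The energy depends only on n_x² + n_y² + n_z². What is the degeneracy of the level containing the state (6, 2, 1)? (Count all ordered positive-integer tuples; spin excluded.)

degeneracy = 9

The level has n_x² + n_y² + n_z² = 41. The ordered positive-integer solutions are (1, 2, 6), (1, 6, 2), (2, 1, 6), (2, 6, 1), (3, 4, 4), (4, 3, 4), (4, 4, 3), (6, 1, 2), (6, 2, 1).
That gives 9 states.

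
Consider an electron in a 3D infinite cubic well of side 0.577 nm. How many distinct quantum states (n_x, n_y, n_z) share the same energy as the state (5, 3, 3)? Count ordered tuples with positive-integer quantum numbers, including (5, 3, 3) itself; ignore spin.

degeneracy = 3

The level has n_x² + n_y² + n_z² = 43. The ordered positive-integer solutions are (3, 3, 5), (3, 5, 3), (5, 3, 3).
That gives 3 states.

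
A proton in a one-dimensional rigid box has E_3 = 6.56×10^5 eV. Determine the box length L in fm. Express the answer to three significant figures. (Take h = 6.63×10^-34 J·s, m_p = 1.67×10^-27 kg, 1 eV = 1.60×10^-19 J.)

From E_n = n²h²/(8m_pL²), L = n·h/√(8m_pE_n).
E_3 = 6.56×10^5 eV = 1.050×10^-13 J, so L = 3·6.63×10^-34/√(8·1.67×10^-27·1.050×10^-13) = 5.31×10^-14 m = 53.1 fm.

L = 53.1 fm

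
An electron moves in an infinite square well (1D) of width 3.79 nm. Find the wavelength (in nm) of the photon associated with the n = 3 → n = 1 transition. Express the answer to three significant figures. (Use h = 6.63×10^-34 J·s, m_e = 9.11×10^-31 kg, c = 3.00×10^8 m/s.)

E_1 = h²/(8m_eL²) = 4.199×10^-21 J, so ΔE = (3² − 1²)E_1 = 3.359×10^-20 J.
λ = hc/ΔE = (6.63×10^-34·3.00×10^8)/3.359×10^-20 = 5.92×10^-6 m = 5.92×10^3 nm.

λ = 5.92×10^3 nm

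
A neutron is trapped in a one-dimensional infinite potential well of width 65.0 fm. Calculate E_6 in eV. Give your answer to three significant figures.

For an infinite well E_n = n²h²/(8m_nL²), so E_1 = h²/(8m_nL²) = (6.626×10^-34)²/(8·1.675×10^-27·(6.50×10^-14 m)²) = 7.755×10^-15 J.
Then E_6 = 6²·E_1 = 36·7.755×10^-15 J = 2.792×10^-13 J.
Converting, E_6 = 2.792×10^-13 J / (1.602×10^-19 J/eV) = 1.74×10^6 eV.

E_6 = 1.74×10^6 eV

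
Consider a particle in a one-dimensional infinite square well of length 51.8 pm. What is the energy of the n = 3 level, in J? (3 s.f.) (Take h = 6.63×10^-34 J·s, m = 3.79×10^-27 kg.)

For an infinite well E_n = n²h²/(8mL²), so E_1 = h²/(8mL²) = (6.63×10^-34)²/(8·3.79×10^-27·(5.18×10^-11 m)²) = 5.403×10^-21 J.
Then E_3 = 3²·E_1 = 9·5.403×10^-21 J = 4.86×10^-20 J.

E_3 = 4.86×10^-20 J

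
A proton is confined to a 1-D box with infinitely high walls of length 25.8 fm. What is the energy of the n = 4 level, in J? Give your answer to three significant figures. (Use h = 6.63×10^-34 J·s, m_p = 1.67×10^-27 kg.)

For an infinite well E_n = n²h²/(8m_pL²), so E_1 = h²/(8m_pL²) = (6.63×10^-34)²/(8·1.67×10^-27·(2.58×10^-14 m)²) = 4.943×10^-14 J.
Then E_4 = 4²·E_1 = 16·4.943×10^-14 J = 7.91×10^-13 J.

E_4 = 7.91×10^-13 J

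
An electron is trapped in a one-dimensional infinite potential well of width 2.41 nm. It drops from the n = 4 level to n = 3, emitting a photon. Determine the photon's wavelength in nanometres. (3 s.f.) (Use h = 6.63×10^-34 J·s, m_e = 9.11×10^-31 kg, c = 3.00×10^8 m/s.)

λ = 2.74×10^3 nm

E_1 = h²/(8m_eL²) = 1.038×10^-20 J, so ΔE = (4² − 3²)E_1 = 7.266×10^-20 J.
λ = hc/ΔE = (6.63×10^-34·3.00×10^8)/7.266×10^-20 = 2.74×10^-6 m = 2.74×10^3 nm.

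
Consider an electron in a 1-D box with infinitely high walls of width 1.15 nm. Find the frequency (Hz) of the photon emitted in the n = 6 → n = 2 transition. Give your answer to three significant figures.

f = 2.20×10^15 Hz

E_1 = h²/(8m_eL²) = 4.556×10^-20 J and ΔE = (6² − 2²)E_1 = 1.458×10^-18 J.
f = ΔE/h = 1.458×10^-18/6.626×10^-34 = 2.20×10^15 Hz.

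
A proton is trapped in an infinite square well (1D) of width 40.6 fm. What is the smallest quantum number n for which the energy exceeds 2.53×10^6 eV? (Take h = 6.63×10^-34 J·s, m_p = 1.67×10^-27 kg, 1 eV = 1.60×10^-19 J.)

E_1 = h²/(8m_pL²) = 1.996×10^-14 J = 1.248×10^5 eV.
Need n² > 2.53×10^6/1.248×10^5 = 20.27, i.e. n > 4.502.
The smallest integer satisfying this is n = 5.

n = 5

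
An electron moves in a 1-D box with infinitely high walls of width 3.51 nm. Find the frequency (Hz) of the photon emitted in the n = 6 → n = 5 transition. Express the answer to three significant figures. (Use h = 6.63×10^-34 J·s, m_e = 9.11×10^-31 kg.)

E_1 = h²/(8m_eL²) = 4.896×10^-21 J and ΔE = (6² − 5²)E_1 = 5.386×10^-20 J.
f = ΔE/h = 5.386×10^-20/6.63×10^-34 = 8.12×10^13 Hz.

f = 8.12×10^13 Hz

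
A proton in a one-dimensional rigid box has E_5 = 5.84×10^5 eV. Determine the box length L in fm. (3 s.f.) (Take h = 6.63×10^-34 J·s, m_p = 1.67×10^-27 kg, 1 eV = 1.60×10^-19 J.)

From E_n = n²h²/(8m_pL²), L = n·h/√(8m_pE_n).
E_5 = 5.84×10^5 eV = 9.344×10^-14 J, so L = 5·6.63×10^-34/√(8·1.67×10^-27·9.344×10^-14) = 9.38×10^-14 m = 93.8 fm.

L = 93.8 fm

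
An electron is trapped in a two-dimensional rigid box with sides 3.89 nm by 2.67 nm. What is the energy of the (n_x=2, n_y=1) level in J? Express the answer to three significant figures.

E = 2.44×10^-20 J

For a 2D rectangular well E = (h²/8m_e)·Σ n_i²/L_i² = (6.626×10^-34)²/(8·9.109×10^-31) · [2²/(3.89 nm)² + 1²/(2.67 nm)²].
Evaluating gives E = 2.44×10^-20 J.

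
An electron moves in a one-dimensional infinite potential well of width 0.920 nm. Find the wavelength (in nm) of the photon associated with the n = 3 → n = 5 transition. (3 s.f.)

λ = 174 nm

E_1 = h²/(8m_eL²) = 7.118×10^-20 J, so ΔE = (5² − 3²)E_1 = 1.139×10^-18 J.
λ = hc/ΔE = (6.626×10^-34·2.998×10^8)/1.139×10^-18 = 1.74×10^-7 m = 174 nm.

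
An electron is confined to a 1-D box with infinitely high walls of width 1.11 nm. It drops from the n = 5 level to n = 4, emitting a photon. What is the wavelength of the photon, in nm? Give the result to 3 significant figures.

E_1 = h²/(8m_eL²) = 4.890×10^-20 J, so ΔE = (5² − 4²)E_1 = 4.401×10^-19 J.
λ = hc/ΔE = (6.626×10^-34·2.998×10^8)/4.401×10^-19 = 4.51×10^-7 m = 451 nm.

λ = 451 nm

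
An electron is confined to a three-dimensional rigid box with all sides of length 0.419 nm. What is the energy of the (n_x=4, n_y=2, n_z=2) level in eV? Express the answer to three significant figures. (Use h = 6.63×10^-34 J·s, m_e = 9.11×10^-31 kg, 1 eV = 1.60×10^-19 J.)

E = 51.5 eV

For a 3D rectangular well E = (h²/8m_e)·Σ n_i²/L_i² = (6.63×10^-34)²/(8·9.11×10^-31) · [4²/(0.419 nm)² + 2²/(0.419 nm)² + 2²/(0.419 nm)²].
Evaluating gives E = 8.245×10^-18 J = 51.5 eV.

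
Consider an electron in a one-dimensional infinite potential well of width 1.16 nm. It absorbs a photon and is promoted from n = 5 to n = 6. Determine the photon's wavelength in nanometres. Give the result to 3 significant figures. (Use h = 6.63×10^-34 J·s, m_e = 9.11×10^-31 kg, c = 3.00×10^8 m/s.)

E_1 = h²/(8m_eL²) = 4.482×10^-20 J, so ΔE = (6² − 5²)E_1 = 4.930×10^-19 J.
λ = hc/ΔE = (6.63×10^-34·3.00×10^8)/4.930×10^-19 = 4.03×10^-7 m = 403 nm.

λ = 403 nm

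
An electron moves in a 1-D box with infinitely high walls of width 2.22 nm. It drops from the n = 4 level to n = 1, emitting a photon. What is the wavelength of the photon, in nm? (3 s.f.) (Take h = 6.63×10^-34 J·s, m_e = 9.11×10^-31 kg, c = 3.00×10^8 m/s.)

E_1 = h²/(8m_eL²) = 1.224×10^-20 J, so ΔE = (4² − 1²)E_1 = 1.836×10^-19 J.
λ = hc/ΔE = (6.63×10^-34·3.00×10^8)/1.836×10^-19 = 1.08×10^-6 m = 1.08×10^3 nm.

λ = 1.08×10^3 nm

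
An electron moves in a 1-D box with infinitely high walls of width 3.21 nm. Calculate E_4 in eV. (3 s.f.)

E_4 = 0.584 eV

For an infinite well E_n = n²h²/(8m_eL²), so E_1 = h²/(8m_eL²) = (6.626×10^-34)²/(8·9.109×10^-31·(3.21×10^-9 m)²) = 5.847×10^-21 J.
Then E_4 = 4²·E_1 = 16·5.847×10^-21 J = 9.355×10^-20 J.
Converting, E_4 = 9.355×10^-20 J / (1.602×10^-19 J/eV) = 0.584 eV.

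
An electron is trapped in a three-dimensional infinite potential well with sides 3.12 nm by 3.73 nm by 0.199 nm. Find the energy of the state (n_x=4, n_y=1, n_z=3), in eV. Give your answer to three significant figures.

For a 3D rectangular well E = (h²/8m_e)·Σ n_i²/L_i² = (6.626×10^-34)²/(8·9.109×10^-31) · [4²/(3.12 nm)² + 1²/(3.73 nm)² + 3²/(0.199 nm)²].
Evaluating gives E = 1.380×10^-17 J = 86.1 eV.

E = 86.1 eV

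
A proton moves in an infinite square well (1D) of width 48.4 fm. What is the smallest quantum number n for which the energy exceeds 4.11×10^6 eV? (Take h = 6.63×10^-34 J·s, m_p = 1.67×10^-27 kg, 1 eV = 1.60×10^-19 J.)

E_1 = h²/(8m_pL²) = 1.405×10^-14 J = 8.781×10^4 eV.
Need n² > 4.11×10^6/8.781×10^4 = 46.81, i.e. n > 6.842.
The smallest integer satisfying this is n = 7.

n = 7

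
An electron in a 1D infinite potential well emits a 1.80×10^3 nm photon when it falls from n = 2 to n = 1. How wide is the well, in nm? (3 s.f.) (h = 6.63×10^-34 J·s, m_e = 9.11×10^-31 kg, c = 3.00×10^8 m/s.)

The photon carries ΔE = hc/λ = 6.63×10^-34·3.00×10^8/1.80×10^-6 m = 1.105×10^-19 J.
Since ΔE = (2² − 1²)E_1, E_1 = 3.683×10^-20 J, and L = h/√(8m_eE_1) = 1.28×10^-9 m = 1.28 nm.

L = 1.28 nm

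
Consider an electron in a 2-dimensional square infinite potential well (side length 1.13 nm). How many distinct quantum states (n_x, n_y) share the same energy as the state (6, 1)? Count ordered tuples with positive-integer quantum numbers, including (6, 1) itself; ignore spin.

The level has n_x² + n_y² = 37. The ordered positive-integer solutions are (1, 6), (6, 1).
That gives 2 states.

degeneracy = 2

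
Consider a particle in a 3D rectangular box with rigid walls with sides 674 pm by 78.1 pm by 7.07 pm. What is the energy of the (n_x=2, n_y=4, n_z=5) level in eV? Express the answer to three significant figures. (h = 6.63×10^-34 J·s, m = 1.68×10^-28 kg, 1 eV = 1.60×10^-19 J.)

For a 3D rectangular well E = (h²/8m)·Σ n_i²/L_i² = (6.63×10^-34)²/(8·1.68×10^-28) · [2²/(674 pm)² + 4²/(78.1 pm)² + 5²/(7.07 pm)²].
Evaluating gives E = 1.644×10^-16 J = 1.03×10^3 eV.

E = 1.03×10^3 eV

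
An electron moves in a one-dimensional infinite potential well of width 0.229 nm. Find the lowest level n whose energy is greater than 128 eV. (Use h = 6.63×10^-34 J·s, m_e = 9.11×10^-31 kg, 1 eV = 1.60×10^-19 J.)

n = 5

E_1 = h²/(8m_eL²) = 1.150×10^-18 J = 7.188 eV.
Need n² > 128/7.188 = 17.81, i.e. n > 4.220.
The smallest integer satisfying this is n = 5.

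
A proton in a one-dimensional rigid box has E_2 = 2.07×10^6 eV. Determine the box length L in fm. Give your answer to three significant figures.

L = 19.9 fm

From E_n = n²h²/(8m_pL²), L = n·h/√(8m_pE_n).
E_2 = 2.07×10^6 eV = 3.316×10^-13 J, so L = 2·6.626×10^-34/√(8·1.673×10^-27·3.316×10^-13) = 1.99×10^-14 m = 19.9 fm.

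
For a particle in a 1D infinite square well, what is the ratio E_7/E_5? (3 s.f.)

E_n ∝ n², so E_7/E_5 = 7²/5² = 49/25 = 1.96.

1.96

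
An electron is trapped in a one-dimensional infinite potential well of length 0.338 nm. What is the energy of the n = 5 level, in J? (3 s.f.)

For an infinite well E_n = n²h²/(8m_eL²), so E_1 = h²/(8m_eL²) = (6.626×10^-34)²/(8·9.109×10^-31·(3.38×10^-10 m)²) = 5.274×10^-19 J.
Then E_5 = 5²·E_1 = 25·5.274×10^-19 J = 1.32×10^-17 J.

E_5 = 1.32×10^-17 J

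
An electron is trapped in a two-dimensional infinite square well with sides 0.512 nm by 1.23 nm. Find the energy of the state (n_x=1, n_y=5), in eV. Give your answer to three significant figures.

E = 7.65 eV

For a 2D rectangular well E = (h²/8m_e)·Σ n_i²/L_i² = (6.626×10^-34)²/(8·9.109×10^-31) · [1²/(0.512 nm)² + 5²/(1.23 nm)²].
Evaluating gives E = 1.225×10^-18 J = 7.65 eV.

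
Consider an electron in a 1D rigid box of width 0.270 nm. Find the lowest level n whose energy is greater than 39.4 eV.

E_1 = h²/(8m_eL²) = 8.264×10^-19 J = 5.159 eV.
Need n² > 39.4/5.159 = 7.637, i.e. n > 2.764.
The smallest integer satisfying this is n = 3.

n = 3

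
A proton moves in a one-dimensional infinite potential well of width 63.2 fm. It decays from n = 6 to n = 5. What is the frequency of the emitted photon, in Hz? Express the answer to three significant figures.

f = 1.36×10^20 Hz

E_1 = h²/(8m_pL²) = 8.213×10^-15 J and ΔE = (6² − 5²)E_1 = 9.034×10^-14 J.
f = ΔE/h = 9.034×10^-14/6.626×10^-34 = 1.36×10^20 Hz.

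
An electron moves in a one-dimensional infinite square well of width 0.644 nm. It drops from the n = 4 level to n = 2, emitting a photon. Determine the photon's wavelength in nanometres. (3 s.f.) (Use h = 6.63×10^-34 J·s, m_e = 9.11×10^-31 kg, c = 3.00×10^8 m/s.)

E_1 = h²/(8m_eL²) = 1.454×10^-19 J, so ΔE = (4² − 2²)E_1 = 1.745×10^-18 J.
λ = hc/ΔE = (6.63×10^-34·3.00×10^8)/1.745×10^-18 = 1.14×10^-7 m = 114 nm.

λ = 114 nm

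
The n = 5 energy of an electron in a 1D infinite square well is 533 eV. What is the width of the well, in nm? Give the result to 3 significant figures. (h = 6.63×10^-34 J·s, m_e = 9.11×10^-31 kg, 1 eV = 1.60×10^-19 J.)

L = 0.133 nm

From E_n = n²h²/(8m_eL²), L = n·h/√(8m_eE_n).
E_5 = 533 eV = 8.528×10^-17 J, so L = 5·6.63×10^-34/√(8·9.11×10^-31·8.528×10^-17) = 1.33×10^-10 m = 0.133 nm.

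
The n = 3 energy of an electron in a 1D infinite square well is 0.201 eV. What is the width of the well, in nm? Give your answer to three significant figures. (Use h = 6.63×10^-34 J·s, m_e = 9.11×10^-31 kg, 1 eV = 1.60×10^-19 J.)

L = 4.11 nm

From E_n = n²h²/(8m_eL²), L = n·h/√(8m_eE_n).
E_3 = 0.201 eV = 3.216×10^-20 J, so L = 3·6.63×10^-34/√(8·9.11×10^-31·3.216×10^-20) = 4.11×10^-9 m = 4.11 nm.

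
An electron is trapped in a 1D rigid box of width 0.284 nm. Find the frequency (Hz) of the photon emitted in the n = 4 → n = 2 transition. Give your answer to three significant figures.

E_1 = h²/(8m_eL²) = 7.470×10^-19 J and ΔE = (4² − 2²)E_1 = 8.964×10^-18 J.
f = ΔE/h = 8.964×10^-18/6.626×10^-34 = 1.35×10^16 Hz.

f = 1.35×10^16 Hz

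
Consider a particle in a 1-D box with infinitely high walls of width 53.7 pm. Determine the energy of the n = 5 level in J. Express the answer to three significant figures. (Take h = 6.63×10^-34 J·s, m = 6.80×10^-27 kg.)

E_5 = 7.01×10^-20 J

For an infinite well E_n = n²h²/(8mL²), so E_1 = h²/(8mL²) = (6.63×10^-34)²/(8·6.80×10^-27·(5.37×10^-11 m)²) = 2.802×10^-21 J.
Then E_5 = 5²·E_1 = 25·2.802×10^-21 J = 7.01×10^-20 J.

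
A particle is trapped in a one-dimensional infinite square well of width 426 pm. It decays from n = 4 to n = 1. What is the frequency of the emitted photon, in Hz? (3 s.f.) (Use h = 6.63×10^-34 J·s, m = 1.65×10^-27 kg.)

E_1 = h²/(8mL²) = 1.835×10^-22 J and ΔE = (4² − 1²)E_1 = 2.753×10^-21 J.
f = ΔE/h = 2.753×10^-21/6.63×10^-34 = 4.15×10^12 Hz.

f = 4.15×10^12 Hz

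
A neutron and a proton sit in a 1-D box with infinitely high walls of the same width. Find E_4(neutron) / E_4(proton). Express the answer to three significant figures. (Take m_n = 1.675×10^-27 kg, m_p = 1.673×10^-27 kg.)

E_n ∝ 1/m at fixed n and L, so the ratio is m_p/m_n = 1.673×10^-27/1.675×10^-27 = 0.999.

0.999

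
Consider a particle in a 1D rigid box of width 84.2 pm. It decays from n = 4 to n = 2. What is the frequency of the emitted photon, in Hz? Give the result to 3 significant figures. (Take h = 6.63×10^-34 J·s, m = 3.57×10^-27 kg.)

E_1 = h²/(8mL²) = 2.171×10^-21 J and ΔE = (4² − 2²)E_1 = 2.605×10^-20 J.
f = ΔE/h = 2.605×10^-20/6.63×10^-34 = 3.93×10^13 Hz.

f = 3.93×10^13 Hz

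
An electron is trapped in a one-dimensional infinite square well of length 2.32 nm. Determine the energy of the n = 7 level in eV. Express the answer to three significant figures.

For an infinite well E_n = n²h²/(8m_eL²), so E_1 = h²/(8m_eL²) = (6.626×10^-34)²/(8·9.109×10^-31·(2.32×10^-9 m)²) = 1.119×10^-20 J.
Then E_7 = 7²·E_1 = 49·1.119×10^-20 J = 5.483×10^-19 J.
Converting, E_7 = 5.483×10^-19 J / (1.602×10^-19 J/eV) = 3.42 eV.

E_7 = 3.42 eV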